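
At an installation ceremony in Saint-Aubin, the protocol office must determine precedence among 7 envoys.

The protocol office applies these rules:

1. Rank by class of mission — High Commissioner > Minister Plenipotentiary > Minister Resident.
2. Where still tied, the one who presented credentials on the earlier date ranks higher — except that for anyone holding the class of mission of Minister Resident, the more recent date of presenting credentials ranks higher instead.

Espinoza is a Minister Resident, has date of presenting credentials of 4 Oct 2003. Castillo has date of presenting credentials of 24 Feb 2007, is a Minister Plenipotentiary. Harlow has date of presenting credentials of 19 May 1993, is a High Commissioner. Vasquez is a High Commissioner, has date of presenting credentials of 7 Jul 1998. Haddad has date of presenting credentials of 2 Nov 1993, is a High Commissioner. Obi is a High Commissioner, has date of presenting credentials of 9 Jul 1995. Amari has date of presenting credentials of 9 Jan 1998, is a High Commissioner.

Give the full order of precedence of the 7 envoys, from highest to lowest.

Harlow, Haddad, Obi, Amari, Vasquez, Castillo, Espinoza

By class of mission: Harlow, Haddad, Obi, Amari and Vasquez (High Commissioner); then Castillo (Minister Plenipotentiary); then Espinoza (Minister Resident).
Among Harlow, Haddad, Obi, Amari and Vasquez, by date of presenting credentials (earlier first): Harlow (19 May 1993) before Haddad (2 Nov 1993) before Obi (9 Jul 1995) before Amari (9 Jan 1998) before Vasquez (7 Jul 1998).
Full order: Harlow, Haddad, Obi, Amari, Vasquez, Castillo, Espinoza.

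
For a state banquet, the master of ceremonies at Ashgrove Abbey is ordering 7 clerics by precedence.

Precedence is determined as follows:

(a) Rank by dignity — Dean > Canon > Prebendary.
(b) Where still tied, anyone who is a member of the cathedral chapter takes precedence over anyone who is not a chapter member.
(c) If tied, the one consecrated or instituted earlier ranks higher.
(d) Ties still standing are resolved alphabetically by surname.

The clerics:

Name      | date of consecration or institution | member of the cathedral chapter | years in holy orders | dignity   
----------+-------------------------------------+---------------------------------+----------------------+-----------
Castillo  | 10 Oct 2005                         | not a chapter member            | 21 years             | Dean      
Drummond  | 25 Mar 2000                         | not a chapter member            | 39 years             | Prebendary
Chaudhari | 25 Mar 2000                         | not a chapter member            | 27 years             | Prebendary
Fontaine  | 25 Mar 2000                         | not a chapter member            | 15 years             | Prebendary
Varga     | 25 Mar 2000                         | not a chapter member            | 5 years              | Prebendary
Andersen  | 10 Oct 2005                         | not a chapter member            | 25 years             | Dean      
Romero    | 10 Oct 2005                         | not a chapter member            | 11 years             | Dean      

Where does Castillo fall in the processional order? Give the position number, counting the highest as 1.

2

By dignity: Andersen, Castillo and Romero (Dean); then Chaudhari, Drummond, Fontaine and Varga (Prebendary).
Andersen, Castillo and Romero are each not a chapter member, so the next rule applies.
Andersen, Castillo and Romero all have date of consecration or institution 10 Oct 2005, so the next rule applies.
Among Andersen, Castillo and Romero, alphabetically by surname: Andersen before Castillo before Romero.
Chaudhari, Drummond, Fontaine and Varga are each not a chapter member, so the next rule applies.
Chaudhari, Drummond, Fontaine and Varga all have date of consecration or institution 25 Mar 2000, so the next rule applies.
Among Chaudhari, Drummond, Fontaine and Varga, alphabetically by surname: Chaudhari before Drummond before Fontaine before Varga.
Order: Andersen, Castillo, Romero, Chaudhari, Drummond, Fontaine, Varga. So position 2.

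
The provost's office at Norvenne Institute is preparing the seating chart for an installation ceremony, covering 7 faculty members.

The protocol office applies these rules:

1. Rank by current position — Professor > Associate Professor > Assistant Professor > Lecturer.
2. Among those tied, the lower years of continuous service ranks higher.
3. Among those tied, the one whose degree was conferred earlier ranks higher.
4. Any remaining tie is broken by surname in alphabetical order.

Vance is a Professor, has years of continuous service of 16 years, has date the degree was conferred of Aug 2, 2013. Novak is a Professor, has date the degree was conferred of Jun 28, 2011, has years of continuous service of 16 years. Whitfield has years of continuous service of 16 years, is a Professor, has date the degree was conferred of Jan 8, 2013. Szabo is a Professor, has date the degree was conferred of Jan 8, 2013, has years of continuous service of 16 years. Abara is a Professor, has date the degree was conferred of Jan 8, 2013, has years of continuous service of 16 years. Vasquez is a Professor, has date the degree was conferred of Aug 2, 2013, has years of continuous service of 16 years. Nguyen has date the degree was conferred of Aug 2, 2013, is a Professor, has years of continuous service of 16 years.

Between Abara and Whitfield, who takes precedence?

Abara

By current position: Novak, Abara, Szabo, Whitfield, Nguyen, Vance and Vasquez (Professor).
Novak, Abara, Szabo, Whitfield, Nguyen, Vance and Vasquez all have years of continuous service 16 years, so the next rule applies.
Among Novak, Abara, Szabo, Whitfield, Nguyen, Vance and Vasquez, by date the degree was conferred (earlier first): Novak (Jun 28, 2011) before Abara, Szabo and Whitfield (Jan 8, 2013) before Nguyen, Vance and Vasquez (Aug 2, 2013).
Among Abara, Szabo and Whitfield, alphabetically by surname: Abara before Szabo before Whitfield.
Among Nguyen, Vance and Vasquez, alphabetically by surname: Nguyen before Vance before Vasquez.
So Abara takes precedence.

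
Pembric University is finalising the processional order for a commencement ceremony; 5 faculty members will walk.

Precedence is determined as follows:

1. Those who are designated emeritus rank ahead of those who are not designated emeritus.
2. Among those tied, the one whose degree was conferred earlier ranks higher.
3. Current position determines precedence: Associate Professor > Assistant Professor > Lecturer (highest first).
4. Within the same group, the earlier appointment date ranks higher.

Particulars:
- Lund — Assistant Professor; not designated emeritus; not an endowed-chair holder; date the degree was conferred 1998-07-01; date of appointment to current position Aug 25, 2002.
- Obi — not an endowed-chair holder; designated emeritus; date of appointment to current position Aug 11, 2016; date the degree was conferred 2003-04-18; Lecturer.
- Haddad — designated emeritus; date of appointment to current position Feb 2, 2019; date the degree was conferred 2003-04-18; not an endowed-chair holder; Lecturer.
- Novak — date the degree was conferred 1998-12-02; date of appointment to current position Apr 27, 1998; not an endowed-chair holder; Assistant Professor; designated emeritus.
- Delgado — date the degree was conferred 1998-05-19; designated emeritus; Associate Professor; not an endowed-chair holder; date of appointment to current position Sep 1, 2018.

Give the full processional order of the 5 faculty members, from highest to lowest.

By the first rule: Delgado, Novak, Obi and Haddad (each designated emeritus); then Lund (not designated emeritus).
Among Delgado, Novak, Obi and Haddad, by date the degree was conferred (earlier first): Delgado (1998-05-19) before Novak (1998-12-02) before Obi and Haddad (2003-04-18).
Obi and Haddad are each Lecturer, so the next rule applies.
Among Obi and Haddad, by date of appointment to current position (earlier first): Obi (Aug 11, 2016) before Haddad (Feb 2, 2019).
Full order: Delgado, Novak, Obi, Haddad, Lund.

Delgado, Novak, Obi, Haddad, Lund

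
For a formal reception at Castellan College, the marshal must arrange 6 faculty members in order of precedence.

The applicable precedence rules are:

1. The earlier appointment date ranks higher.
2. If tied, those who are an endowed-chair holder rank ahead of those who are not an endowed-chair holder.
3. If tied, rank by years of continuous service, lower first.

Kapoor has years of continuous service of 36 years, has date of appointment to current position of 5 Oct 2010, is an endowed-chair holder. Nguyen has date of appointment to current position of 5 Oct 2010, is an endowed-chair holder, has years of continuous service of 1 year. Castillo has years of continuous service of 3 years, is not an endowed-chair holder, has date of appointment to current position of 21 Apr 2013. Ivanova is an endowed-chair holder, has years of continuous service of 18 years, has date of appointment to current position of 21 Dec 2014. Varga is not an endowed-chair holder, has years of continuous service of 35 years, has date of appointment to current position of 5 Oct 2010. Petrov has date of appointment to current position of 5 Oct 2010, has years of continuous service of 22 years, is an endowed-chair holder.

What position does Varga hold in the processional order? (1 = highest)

By date of appointment to current position (earlier first): Nguyen, Petrov, Kapoor and Varga (each 5 Oct 2010); then Castillo (21 Apr 2013); then Ivanova (21 Dec 2014).
Among Nguyen, Petrov, Kapoor and Varga, an endowed-chair holder before not an endowed-chair holder: Nguyen, Petrov and Kapoor (an endowed-chair holder) before Varga (not an endowed-chair holder).
Among Nguyen, Petrov and Kapoor, by years of continuous service (lower first): Nguyen (1 year) before Petrov (22 years) before Kapoor (36 years).
Order: Nguyen, Petrov, Kapoor, Varga, Castillo, Ivanova. So position 4.

4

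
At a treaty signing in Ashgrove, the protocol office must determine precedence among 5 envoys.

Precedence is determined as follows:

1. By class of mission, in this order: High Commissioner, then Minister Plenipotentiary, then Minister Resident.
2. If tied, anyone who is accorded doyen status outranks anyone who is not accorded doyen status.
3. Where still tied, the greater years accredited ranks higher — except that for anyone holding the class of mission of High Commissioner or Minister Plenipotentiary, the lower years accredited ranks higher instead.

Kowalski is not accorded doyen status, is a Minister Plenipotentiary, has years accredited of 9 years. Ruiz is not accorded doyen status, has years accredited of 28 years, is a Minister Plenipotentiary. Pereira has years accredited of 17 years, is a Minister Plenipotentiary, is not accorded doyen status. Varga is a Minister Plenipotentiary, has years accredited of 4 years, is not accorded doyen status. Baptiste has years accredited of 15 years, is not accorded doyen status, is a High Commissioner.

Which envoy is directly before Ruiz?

By class of mission: Baptiste (High Commissioner); then Varga, Kowalski, Pereira and Ruiz (Minister Plenipotentiary).
Varga, Kowalski, Pereira and Ruiz are each not accorded doyen status, so the next rule applies.
Among Varga, Kowalski, Pereira and Ruiz, by years accredited (lower first) (reversed rule for this group): Varga (4 years) before Kowalski (9 years) before Pereira (17 years) before Ruiz (28 years).
Order: Baptiste, Varga, Kowalski, Pereira, Ruiz.

Pereira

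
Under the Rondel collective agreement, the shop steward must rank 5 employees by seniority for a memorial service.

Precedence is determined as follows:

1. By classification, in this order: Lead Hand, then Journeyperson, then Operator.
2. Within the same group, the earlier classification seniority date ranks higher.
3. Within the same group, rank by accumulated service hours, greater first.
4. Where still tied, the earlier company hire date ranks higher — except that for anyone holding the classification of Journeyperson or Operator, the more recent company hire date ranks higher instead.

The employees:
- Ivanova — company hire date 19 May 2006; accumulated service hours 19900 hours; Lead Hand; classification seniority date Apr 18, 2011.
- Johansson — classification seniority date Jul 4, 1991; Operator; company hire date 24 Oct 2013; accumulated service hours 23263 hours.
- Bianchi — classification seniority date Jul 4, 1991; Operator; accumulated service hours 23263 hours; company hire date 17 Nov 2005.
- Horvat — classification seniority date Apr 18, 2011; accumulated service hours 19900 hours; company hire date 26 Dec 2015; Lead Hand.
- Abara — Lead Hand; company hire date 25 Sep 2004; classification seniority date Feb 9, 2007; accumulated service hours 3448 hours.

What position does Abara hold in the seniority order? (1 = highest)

By classification: Abara, Ivanova and Horvat (Lead Hand); then Johansson and Bianchi (Operator).
Among Abara, Ivanova and Horvat, by classification seniority date (earlier first): Abara (Feb 9, 2007) before Ivanova and Horvat (Apr 18, 2011).
Ivanova and Horvat both have accumulated service hours 19900 hours, so the next rule applies.
Among Ivanova and Horvat, by company hire date (earlier first): Ivanova (19 May 2006) before Horvat (26 Dec 2015).
Johansson and Bianchi both have classification seniority date Jul 4, 1991, so the next rule applies.
Johansson and Bianchi both have accumulated service hours 23263 hours, so the next rule applies.
Among Johansson and Bianchi, by company hire date (later first) (reversed rule for this group): Johansson (24 Oct 2013) before Bianchi (17 Nov 2005).
Order: Abara, Ivanova, Horvat, Johansson, Bianchi. So position 1.

1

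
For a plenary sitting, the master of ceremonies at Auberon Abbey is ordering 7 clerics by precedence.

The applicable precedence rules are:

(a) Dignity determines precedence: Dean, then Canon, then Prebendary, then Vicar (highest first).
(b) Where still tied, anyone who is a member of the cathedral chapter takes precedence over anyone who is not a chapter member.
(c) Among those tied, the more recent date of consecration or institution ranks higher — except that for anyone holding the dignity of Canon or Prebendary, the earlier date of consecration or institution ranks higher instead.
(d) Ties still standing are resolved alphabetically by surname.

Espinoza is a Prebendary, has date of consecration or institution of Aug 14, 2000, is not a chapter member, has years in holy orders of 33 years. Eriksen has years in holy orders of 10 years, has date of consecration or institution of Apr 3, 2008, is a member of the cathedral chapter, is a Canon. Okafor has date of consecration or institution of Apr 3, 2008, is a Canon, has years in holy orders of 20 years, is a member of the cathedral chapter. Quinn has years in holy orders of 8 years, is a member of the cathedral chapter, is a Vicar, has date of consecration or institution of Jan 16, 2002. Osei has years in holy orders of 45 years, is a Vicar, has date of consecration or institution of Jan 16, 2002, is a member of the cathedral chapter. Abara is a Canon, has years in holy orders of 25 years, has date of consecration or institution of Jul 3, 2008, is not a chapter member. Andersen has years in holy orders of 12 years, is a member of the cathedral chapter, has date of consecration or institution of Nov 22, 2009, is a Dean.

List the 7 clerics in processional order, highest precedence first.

By dignity: Andersen (Dean); then Eriksen, Okafor and Abara (Canon); then Espinoza (Prebendary); then Osei and Quinn (Vicar).
Among Eriksen, Okafor and Abara, a member of the cathedral chapter before not a chapter member: Eriksen and Okafor (a member of the cathedral chapter) before Abara (not a chapter member).
Eriksen and Okafor both have date of consecration or institution Apr 3, 2008, so the next rule applies.
Among Eriksen and Okafor, alphabetically by surname: Eriksen before Okafor.
Osei and Quinn are each a member of the cathedral chapter, so the next rule applies.
Osei and Quinn both have date of consecration or institution Jan 16, 2002, so the next rule applies.
Among Osei and Quinn, alphabetically by surname: Osei before Quinn.
Full order: Andersen, Eriksen, Okafor, Abara, Espinoza, Osei, Quinn.

Andersen, Eriksen, Okafor, Abara, Espinoza, Osei, Quinn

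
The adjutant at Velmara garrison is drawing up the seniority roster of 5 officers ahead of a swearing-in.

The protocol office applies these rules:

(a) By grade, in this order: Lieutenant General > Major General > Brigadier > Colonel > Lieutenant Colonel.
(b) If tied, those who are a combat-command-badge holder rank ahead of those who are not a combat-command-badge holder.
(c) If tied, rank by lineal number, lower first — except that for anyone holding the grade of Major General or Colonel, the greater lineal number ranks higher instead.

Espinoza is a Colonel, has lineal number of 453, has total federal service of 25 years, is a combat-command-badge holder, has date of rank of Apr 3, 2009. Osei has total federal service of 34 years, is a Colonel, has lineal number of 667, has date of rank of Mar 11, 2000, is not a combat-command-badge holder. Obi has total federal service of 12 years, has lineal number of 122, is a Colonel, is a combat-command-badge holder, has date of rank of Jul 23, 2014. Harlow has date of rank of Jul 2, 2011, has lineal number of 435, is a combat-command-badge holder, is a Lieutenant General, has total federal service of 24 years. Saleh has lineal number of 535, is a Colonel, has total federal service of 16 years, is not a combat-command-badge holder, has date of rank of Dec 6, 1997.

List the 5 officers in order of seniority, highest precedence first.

Harlow, Espinoza, Obi, Osei, Saleh

By grade: Harlow (Lieutenant General); then Espinoza, Obi, Osei and Saleh (Colonel).
Among Espinoza, Obi, Osei and Saleh, a combat-command-badge holder before not a combat-command-badge holder: Espinoza and Obi (a combat-command-badge holder) before Osei and Saleh (not a combat-command-badge holder).
Among Espinoza and Obi, by lineal number (higher first) (reversed rule for this group): Espinoza (453) before Obi (122).
Among Osei and Saleh, by lineal number (higher first) (reversed rule for this group): Osei (667) before Saleh (535).
Full order: Harlow, Espinoza, Obi, Osei, Saleh.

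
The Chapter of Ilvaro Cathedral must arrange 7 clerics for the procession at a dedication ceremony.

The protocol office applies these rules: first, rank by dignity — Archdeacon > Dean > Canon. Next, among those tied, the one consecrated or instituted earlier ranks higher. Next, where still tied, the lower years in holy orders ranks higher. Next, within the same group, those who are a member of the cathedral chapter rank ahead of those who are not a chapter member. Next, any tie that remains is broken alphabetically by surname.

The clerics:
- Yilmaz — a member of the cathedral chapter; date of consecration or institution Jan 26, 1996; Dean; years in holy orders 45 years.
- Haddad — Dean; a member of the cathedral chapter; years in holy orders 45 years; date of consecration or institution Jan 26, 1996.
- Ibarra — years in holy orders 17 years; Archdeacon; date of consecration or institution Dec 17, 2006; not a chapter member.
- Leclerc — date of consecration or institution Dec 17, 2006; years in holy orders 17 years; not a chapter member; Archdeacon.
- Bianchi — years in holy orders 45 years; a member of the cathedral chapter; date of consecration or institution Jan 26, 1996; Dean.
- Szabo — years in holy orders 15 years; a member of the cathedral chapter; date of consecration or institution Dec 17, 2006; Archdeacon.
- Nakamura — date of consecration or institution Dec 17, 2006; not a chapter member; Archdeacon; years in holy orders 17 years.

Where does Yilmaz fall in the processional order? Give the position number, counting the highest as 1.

By dignity: Szabo, Ibarra, Leclerc and Nakamura (Archdeacon); then Bianchi, Haddad and Yilmaz (Dean).
Szabo, Ibarra, Leclerc and Nakamura all have date of consecration or institution Dec 17, 2006, so the next rule applies.
Among Szabo, Ibarra, Leclerc and Nakamura, by years in holy orders (lower first): Szabo (15 years) before Ibarra, Leclerc and Nakamura (17 years).
Ibarra, Leclerc and Nakamura are each not a chapter member, so the next rule applies.
Among Ibarra, Leclerc and Nakamura, alphabetically by surname: Ibarra before Leclerc before Nakamura.
Bianchi, Haddad and Yilmaz all have date of consecration or institution Jan 26, 1996, so the next rule applies.
Bianchi, Haddad and Yilmaz all have years in holy orders 45 years, so the next rule applies.
Bianchi, Haddad and Yilmaz are each a member of the cathedral chapter, so the next rule applies.
Among Bianchi, Haddad and Yilmaz, alphabetically by surname: Bianchi before Haddad before Yilmaz.
Order: Szabo, Ibarra, Leclerc, Nakamura, Bianchi, Haddad, Yilmaz. So position 7.

7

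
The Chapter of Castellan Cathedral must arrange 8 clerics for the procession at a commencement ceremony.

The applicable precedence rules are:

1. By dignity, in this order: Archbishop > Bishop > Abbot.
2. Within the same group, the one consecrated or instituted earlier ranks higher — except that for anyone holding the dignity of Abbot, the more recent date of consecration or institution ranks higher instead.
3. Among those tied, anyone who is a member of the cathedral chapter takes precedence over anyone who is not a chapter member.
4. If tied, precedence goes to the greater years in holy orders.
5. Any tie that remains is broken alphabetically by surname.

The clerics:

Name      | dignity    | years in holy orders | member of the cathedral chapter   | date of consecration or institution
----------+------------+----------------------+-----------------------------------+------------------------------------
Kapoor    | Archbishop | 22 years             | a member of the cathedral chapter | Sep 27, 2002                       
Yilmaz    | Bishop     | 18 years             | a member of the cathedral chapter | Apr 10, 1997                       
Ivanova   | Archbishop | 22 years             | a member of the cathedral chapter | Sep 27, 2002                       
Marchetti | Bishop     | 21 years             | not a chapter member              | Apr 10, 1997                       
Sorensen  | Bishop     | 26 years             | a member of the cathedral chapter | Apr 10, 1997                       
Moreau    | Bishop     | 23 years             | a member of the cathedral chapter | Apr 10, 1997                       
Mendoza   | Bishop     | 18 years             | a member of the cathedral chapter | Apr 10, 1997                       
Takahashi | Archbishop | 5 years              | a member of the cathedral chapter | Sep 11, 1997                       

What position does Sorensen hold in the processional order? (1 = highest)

By dignity: Takahashi, Ivanova and Kapoor (Archbishop); then Sorensen, Moreau, Mendoza, Yilmaz and Marchetti (Bishop).
Among Takahashi, Ivanova and Kapoor, by date of consecration or institution (earlier first): Takahashi (Sep 11, 1997) before Ivanova and Kapoor (Sep 27, 2002).
Ivanova and Kapoor are each a member of the cathedral chapter, so the next rule applies.
Ivanova and Kapoor both have years in holy orders 22 years, so the next rule applies.
Among Ivanova and Kapoor, alphabetically by surname: Ivanova before Kapoor.
Sorensen, Moreau, Mendoza, Yilmaz and Marchetti all have date of consecration or institution Apr 10, 1997, so the next rule applies.
Among Sorensen, Moreau, Mendoza, Yilmaz and Marchetti, a member of the cathedral chapter before not a chapter member: Sorensen, Moreau, Mendoza and Yilmaz (a member of the cathedral chapter) before Marchetti (not a chapter member).
Among Sorensen, Moreau, Mendoza and Yilmaz, by years in holy orders (higher first): Sorensen (26 years) before Moreau (23 years) before Mendoza and Yilmaz (18 years).
Among Mendoza and Yilmaz, alphabetically by surname: Mendoza before Yilmaz.
Order: Takahashi, Ivanova, Kapoor, Sorensen, Moreau, Mendoza, Yilmaz, Marchetti. So position 4.

4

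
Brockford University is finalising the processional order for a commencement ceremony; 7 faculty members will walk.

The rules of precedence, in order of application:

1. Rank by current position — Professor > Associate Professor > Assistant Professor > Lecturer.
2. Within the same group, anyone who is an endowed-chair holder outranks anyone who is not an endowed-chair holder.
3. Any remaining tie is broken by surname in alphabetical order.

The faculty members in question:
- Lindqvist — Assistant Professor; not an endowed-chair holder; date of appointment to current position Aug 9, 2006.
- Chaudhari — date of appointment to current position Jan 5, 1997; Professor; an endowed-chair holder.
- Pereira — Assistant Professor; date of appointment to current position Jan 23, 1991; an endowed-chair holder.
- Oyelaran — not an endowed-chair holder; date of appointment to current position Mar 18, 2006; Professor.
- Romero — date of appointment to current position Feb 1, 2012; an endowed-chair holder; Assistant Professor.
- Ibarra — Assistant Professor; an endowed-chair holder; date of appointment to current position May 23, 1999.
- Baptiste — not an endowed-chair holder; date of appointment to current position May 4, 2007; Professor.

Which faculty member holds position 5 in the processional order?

By current position: Chaudhari, Baptiste and Oyelaran (Professor); then Ibarra, Pereira, Romero and Lindqvist (Assistant Professor).
Among Chaudhari, Baptiste and Oyelaran, an endowed-chair holder before not an endowed-chair holder: Chaudhari (an endowed-chair holder) before Baptiste and Oyelaran (not an endowed-chair holder).
Among Baptiste and Oyelaran, alphabetically by surname: Baptiste before Oyelaran.
Among Ibarra, Pereira, Romero and Lindqvist, an endowed-chair holder before not an endowed-chair holder: Ibarra, Pereira and Romero (an endowed-chair holder) before Lindqvist (not an endowed-chair holder).
Among Ibarra, Pereira and Romero, alphabetically by surname: Ibarra before Pereira before Romero.
Order: Chaudhari, Baptiste, Oyelaran, Ibarra, Pereira, Romero, Lindqvist.

Pereira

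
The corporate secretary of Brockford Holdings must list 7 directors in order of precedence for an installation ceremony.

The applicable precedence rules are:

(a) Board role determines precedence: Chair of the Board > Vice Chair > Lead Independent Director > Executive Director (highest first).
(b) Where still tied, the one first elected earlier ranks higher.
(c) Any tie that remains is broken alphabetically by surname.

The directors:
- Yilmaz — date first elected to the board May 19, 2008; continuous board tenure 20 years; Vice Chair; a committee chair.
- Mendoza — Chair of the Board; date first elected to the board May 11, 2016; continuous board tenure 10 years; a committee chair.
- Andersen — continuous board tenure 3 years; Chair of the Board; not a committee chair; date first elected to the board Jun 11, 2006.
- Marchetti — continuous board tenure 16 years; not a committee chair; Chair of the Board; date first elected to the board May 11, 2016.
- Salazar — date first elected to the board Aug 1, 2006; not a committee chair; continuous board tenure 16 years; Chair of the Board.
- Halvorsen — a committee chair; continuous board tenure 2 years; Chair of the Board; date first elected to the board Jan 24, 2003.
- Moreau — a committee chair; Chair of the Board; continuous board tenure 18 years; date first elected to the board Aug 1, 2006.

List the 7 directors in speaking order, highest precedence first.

Halvorsen, Andersen, Moreau, Salazar, Marchetti, Mendoza, Yilmaz

By board role: Halvorsen, Andersen, Moreau, Salazar, Marchetti and Mendoza (Chair of the Board); then Yilmaz (Vice Chair).
Among Halvorsen, Andersen, Moreau, Salazar, Marchetti and Mendoza, by date first elected to the board (earlier first): Halvorsen (Jan 24, 2003) before Andersen (Jun 11, 2006) before Moreau and Salazar (Aug 1, 2006) before Marchetti and Mendoza (May 11, 2016).
Among Moreau and Salazar, alphabetically by surname: Moreau before Salazar.
Among Marchetti and Mendoza, alphabetically by surname: Marchetti before Mendoza.
Full order: Halvorsen, Andersen, Moreau, Salazar, Marchetti, Mendoza, Yilmaz.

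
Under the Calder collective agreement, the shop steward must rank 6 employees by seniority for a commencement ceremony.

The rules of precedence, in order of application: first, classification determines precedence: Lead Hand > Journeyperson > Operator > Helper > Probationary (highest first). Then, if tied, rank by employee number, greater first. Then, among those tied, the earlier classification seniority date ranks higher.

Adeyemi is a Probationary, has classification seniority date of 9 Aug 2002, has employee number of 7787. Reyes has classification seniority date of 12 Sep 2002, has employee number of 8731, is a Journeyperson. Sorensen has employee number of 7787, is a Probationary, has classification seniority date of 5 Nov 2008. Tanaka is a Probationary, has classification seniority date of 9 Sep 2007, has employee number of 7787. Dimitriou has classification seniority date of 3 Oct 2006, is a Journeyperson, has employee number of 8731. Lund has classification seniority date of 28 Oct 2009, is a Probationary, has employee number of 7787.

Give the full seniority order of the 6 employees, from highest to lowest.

Reyes, Dimitriou, Adeyemi, Tanaka, Sorensen, Lund

By classification: Reyes and Dimitriou (Journeyperson); then Adeyemi, Tanaka, Sorensen and Lund (Probationary).
Reyes and Dimitriou both have employee number 8731, so the next rule applies.
Among Reyes and Dimitriou, by classification seniority date (earlier first): Reyes (12 Sep 2002) before Dimitriou (3 Oct 2006).
Adeyemi, Tanaka, Sorensen and Lund all have employee number 7787, so the next rule applies.
Among Adeyemi, Tanaka, Sorensen and Lund, by classification seniority date (earlier first): Adeyemi (9 Aug 2002) before Tanaka (9 Sep 2007) before Sorensen (5 Nov 2008) before Lund (28 Oct 2009).
Full order: Reyes, Dimitriou, Adeyemi, Tanaka, Sorensen, Lund.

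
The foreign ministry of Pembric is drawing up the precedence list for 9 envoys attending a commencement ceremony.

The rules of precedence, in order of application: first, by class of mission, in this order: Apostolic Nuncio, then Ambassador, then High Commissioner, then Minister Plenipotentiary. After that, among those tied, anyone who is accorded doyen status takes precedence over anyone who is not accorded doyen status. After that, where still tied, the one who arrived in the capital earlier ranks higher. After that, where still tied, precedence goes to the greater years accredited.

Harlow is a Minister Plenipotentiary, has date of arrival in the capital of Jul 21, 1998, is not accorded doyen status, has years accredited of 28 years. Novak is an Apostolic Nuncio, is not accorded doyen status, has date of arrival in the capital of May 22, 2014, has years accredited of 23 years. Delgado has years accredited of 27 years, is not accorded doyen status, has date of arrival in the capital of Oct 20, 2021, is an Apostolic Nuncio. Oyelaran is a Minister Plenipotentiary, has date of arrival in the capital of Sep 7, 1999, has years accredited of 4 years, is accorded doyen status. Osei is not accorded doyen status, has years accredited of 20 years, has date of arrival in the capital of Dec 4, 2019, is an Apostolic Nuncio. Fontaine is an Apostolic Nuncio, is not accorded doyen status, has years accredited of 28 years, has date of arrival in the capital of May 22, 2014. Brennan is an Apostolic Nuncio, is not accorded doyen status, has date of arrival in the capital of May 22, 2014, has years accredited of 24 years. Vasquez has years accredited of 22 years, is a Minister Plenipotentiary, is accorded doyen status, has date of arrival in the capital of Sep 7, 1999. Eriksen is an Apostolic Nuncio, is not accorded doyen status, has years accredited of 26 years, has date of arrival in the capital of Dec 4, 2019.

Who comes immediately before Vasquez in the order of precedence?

By class of mission: Fontaine, Brennan, Novak, Eriksen, Osei and Delgado (Apostolic Nuncio); then Vasquez, Oyelaran and Harlow (Minister Plenipotentiary).
Fontaine, Brennan, Novak, Eriksen, Osei and Delgado are each not accorded doyen status, so the next rule applies.
Among Fontaine, Brennan, Novak, Eriksen, Osei and Delgado, by date of arrival in the capital (earlier first): Fontaine, Brennan and Novak (May 22, 2014) before Eriksen and Osei (Dec 4, 2019) before Delgado (Oct 20, 2021).
Among Fontaine, Brennan and Novak, by years accredited (higher first): Fontaine (28 years) before Brennan (24 years) before Novak (23 years).
Among Eriksen and Osei, by years accredited (higher first): Eriksen (26 years) before Osei (20 years).
Among Vasquez, Oyelaran and Harlow, accorded doyen status before not accorded doyen status: Vasquez and Oyelaran (accorded doyen status) before Harlow (not accorded doyen status).
Vasquez and Oyelaran both have date of arrival in the capital Sep 7, 1999, so the next rule applies.
Among Vasquez and Oyelaran, by years accredited (higher first): Vasquez (22 years) before Oyelaran (4 years).
Order: Fontaine, Brennan, Novak, Eriksen, Osei, Delgado, Vasquez, Oyelaran, Harlow.

Delgado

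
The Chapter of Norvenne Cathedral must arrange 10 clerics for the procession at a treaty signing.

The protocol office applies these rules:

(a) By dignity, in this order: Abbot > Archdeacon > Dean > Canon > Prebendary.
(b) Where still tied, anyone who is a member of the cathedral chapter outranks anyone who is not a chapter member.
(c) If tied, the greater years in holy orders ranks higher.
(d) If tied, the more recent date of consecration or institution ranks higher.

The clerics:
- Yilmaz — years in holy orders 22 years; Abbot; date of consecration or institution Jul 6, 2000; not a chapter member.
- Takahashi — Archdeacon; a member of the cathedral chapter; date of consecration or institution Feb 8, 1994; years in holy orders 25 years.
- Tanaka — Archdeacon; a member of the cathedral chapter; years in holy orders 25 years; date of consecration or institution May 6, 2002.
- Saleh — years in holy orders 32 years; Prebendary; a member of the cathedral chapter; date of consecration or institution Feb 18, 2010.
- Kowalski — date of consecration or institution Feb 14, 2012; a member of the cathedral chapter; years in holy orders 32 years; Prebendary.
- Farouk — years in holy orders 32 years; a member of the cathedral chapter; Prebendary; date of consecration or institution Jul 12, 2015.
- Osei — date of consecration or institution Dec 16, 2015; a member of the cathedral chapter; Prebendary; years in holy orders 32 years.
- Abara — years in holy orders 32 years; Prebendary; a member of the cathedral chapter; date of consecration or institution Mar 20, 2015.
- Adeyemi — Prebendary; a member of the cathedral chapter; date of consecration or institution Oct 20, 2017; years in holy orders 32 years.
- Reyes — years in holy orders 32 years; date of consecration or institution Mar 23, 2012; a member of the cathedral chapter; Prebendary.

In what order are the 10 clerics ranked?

Yilmaz, Tanaka, Takahashi, Adeyemi, Osei, Farouk, Abara, Reyes, Kowalski, Saleh

By dignity: Yilmaz (Abbot); then Tanaka and Takahashi (Archdeacon); then Adeyemi, Osei, Farouk, Abara, Reyes, Kowalski and Saleh (Prebendary).
Tanaka and Takahashi are each a member of the cathedral chapter, so the next rule applies.
Tanaka and Takahashi both have years in holy orders 25 years, so the next rule applies.
Among Tanaka and Takahashi, by date of consecration or institution (later first): Tanaka (May 6, 2002) before Takahashi (Feb 8, 1994).
Adeyemi, Osei, Farouk, Abara, Reyes, Kowalski and Saleh are each a member of the cathedral chapter, so the next rule applies.
Adeyemi, Osei, Farouk, Abara, Reyes, Kowalski and Saleh all have years in holy orders 32 years, so the next rule applies.
Among Adeyemi, Osei, Farouk, Abara, Reyes, Kowalski and Saleh, by date of consecration or institution (later first): Adeyemi (Oct 20, 2017) before Osei (Dec 16, 2015) before Farouk (Jul 12, 2015) before Abara (Mar 20, 2015) before Reyes (Mar 23, 2012) before Kowalski (Feb 14, 2012) before Saleh (Feb 18, 2010).
Full order: Yilmaz, Tanaka, Takahashi, Adeyemi, Osei, Farouk, Abara, Reyes, Kowalski, Saleh.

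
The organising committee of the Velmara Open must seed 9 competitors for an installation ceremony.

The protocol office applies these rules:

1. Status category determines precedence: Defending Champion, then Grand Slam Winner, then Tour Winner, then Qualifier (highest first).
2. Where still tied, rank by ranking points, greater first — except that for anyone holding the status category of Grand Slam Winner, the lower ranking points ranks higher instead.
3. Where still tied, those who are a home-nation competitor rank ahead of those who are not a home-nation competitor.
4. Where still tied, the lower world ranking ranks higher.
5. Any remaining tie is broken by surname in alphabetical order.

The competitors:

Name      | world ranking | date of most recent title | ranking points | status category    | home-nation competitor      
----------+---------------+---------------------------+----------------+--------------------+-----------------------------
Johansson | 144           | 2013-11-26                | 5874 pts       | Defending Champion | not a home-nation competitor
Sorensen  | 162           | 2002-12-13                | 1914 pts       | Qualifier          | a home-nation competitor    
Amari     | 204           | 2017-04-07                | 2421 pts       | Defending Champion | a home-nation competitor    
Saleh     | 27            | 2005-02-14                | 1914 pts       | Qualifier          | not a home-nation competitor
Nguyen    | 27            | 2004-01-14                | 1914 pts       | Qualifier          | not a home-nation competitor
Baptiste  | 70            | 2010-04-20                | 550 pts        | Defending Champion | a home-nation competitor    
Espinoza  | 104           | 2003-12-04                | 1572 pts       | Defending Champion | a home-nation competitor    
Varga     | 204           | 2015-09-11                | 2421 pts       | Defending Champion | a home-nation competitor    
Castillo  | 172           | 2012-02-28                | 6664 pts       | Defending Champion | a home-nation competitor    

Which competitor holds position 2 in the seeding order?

By status category: Castillo, Johansson, Amari, Varga, Espinoza and Baptiste (Defending Champion); then Sorensen, Nguyen and Saleh (Qualifier).
Among Castillo, Johansson, Amari, Varga, Espinoza and Baptiste, by ranking points (higher first): Castillo (6664 pts) before Johansson (5874 pts) before Amari and Varga (2421 pts) before Espinoza (1572 pts) before Baptiste (550 pts).
Amari and Varga are each a home-nation competitor, so the next rule applies.
Amari and Varga both have world ranking 204, so the next rule applies.
Among Amari and Varga, alphabetically by surname: Amari before Varga.
Sorensen, Nguyen and Saleh all have ranking points 1914 pts, so the next rule applies.
Among Sorensen, Nguyen and Saleh, a home-nation competitor before not a home-nation competitor: Sorensen (a home-nation competitor) before Nguyen and Saleh (not a home-nation competitor).
Nguyen and Saleh both have world ranking 27, so the next rule applies.
Among Nguyen and Saleh, alphabetically by surname: Nguyen before Saleh.
Order: Castillo, Johansson, Amari, Varga, Espinoza, Baptiste, Sorensen, Nguyen, Saleh.

Johansson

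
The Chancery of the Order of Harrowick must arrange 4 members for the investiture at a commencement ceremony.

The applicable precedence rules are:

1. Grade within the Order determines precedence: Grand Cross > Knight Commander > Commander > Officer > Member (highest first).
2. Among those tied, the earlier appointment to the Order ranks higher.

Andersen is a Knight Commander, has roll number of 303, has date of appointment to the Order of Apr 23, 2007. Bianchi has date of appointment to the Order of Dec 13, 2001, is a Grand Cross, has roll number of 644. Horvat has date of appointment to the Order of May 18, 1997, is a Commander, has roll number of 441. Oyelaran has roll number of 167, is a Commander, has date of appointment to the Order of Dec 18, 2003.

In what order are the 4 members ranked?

Bianchi, Andersen, Horvat, Oyelaran

By grade within the Order: Bianchi (Grand Cross); then Andersen (Knight Commander); then Horvat and Oyelaran (Commander).
Among Horvat and Oyelaran, by date of appointment to the Order (earlier first): Horvat (May 18, 1997) before Oyelaran (Dec 18, 2003).
Full order: Bianchi, Andersen, Horvat, Oyelaran.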